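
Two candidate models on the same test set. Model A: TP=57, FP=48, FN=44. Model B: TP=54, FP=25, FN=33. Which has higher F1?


Model A: P=57/105=0.5429, R=57/101=0.5644, F1=2PR/(P+R)=2TP/(2TP+FP+FN)=114/206=0.5534
Model B: P=54/79=0.6835, R=54/87=0.6207, F1=2PR/(P+R)=2TP/(2TP+FP+FN)=108/166=0.6506
0.5534 < 0.6506 → Model B

Model B


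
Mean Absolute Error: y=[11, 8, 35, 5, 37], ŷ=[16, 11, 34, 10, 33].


Absolute errors: |11-16|=5, |8-11|=3, |35-34|=1, |5-10|=5, |37-33|=4
Sum = 18
MAE = 18/5 = 18/5

18/5


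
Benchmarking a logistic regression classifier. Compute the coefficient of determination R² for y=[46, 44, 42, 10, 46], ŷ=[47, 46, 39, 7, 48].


ȳ = 37.6
SS_res = Σ(y-ŷ)² = 27
SS_tot = Σ(y-ȳ)² = 963.2
R² = 1 - SS_res/SS_tot = 1 - 0.028 = 0.972

0.972


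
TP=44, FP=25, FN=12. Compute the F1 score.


Precision = 44/69 = 0.6377
Recall = 44/56 = 0.7857
F1 = 2·P·R/(P+R) = 2·TP/(2·TP+FP+FN) = 88/(88+25+12) = 88/125 = 0.704

0.704


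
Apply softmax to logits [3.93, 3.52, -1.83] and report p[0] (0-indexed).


Exponentials: e^3.93=50.907, e^3.52=33.7844, e^-1.83=0.1604
Sum = 84.8518
Softmax = [0.6, 0.3982, 0.0019]
p[0] = 50.907/84.8518 = 0.6

0.6


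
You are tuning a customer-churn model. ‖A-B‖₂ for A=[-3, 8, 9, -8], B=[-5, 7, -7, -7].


d = √((-3+ 5)² + (8-7)² + (9+ 7)² + (-8+ 7)²)
  = √(4 + 1 + 256 + 1)
  = √262 = 16.1864

16.1864


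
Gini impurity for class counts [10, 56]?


Probabilities: [10/66, 56/66] ≈ [0.1515, 0.8485]
Σpᵢ² = (100 + 3136)/66² = 3236/4356
Gini = 1 - Σpᵢ² = 1 - 3236/4356 = 0.2571

0.2571


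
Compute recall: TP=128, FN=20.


Recall = TP/(TP+FN)
= 128/(128+20)
= 128/148 = 86.49%

86.49%


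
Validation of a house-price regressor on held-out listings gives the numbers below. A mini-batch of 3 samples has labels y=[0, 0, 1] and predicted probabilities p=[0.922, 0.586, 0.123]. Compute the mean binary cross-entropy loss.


L[0] = -ln(1-0.922) = -ln(0.078) = 2.551
L[1] = -ln(1-0.586) = -ln(0.414) = 0.8819
L[2] = -ln(0.123) = 2.0956
mean = (2.551 + 0.8819 + 2.0956)/3 = 1.8428

1.8428


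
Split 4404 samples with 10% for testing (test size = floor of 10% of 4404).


Test = ⌊4404·10/100⌋ = 440
Train = 4404 - 440 = 3964

Train: 3964, Test: 440


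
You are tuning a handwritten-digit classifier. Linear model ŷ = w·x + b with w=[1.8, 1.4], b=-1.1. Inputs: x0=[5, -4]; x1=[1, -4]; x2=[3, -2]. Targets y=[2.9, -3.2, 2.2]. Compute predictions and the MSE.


ŷ0 = (1.8)·(5) + (1.4)·(-4) - 1.1 = 2.3
ŷ1 = (1.8)·(1) + (1.4)·(-4) - 1.1 = -4.9
ŷ2 = (1.8)·(3) + (1.4)·(-2) - 1.1 = 1.5
errors² = [0.36, 2.89, 0.49]
MSE = 3.7400/3 = 1.2467

1.2467


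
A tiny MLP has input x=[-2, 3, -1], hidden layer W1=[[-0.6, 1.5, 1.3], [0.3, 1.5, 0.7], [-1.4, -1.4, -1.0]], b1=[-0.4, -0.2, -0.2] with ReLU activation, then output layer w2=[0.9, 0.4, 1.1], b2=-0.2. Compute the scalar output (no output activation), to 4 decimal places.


z1[0] = (-0.6)·(-2) + (1.5)·(3) + (1.3)·(-1) - 0.4 = 4.0
z1[1] = (0.3)·(-2) + (1.5)·(3) + (0.7)·(-1) - 0.2 = 3.0
z1[2] = (-1.4)·(-2) + (-1.4)·(3) + (-1.0)·(-1) - 0.2 = -0.6
h = ReLU(z1) = [4.0, 3.0, 0.0]
output = (0.9)·(4.0) + (0.4)·(3.0) + (1.1)·(0.0) - 0.2 = 4.6

4.6


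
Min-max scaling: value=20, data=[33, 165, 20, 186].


min=20, max=186
(20-20)/(186-20) = 0/166 = 0.0

0.0


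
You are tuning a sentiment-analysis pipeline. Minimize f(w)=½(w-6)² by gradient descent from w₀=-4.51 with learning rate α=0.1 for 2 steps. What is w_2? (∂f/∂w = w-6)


step 1: grad = -4.51-6 = -10.51; w = -4.51 - 0.1·(-10.51) = -3.459
step 2: grad = -3.459-6 = -9.459; w = -3.459 - 0.1·(-9.459) = -2.5131

-2.5131


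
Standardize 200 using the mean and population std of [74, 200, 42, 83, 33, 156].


μ = 98, σ = 60.4566
z = (200 - 98)/60.4566 = 1.6872

1.6872


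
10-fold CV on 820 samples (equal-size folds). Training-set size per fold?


Fold size = 820/10 = 82
Training per fold = 820 - 82 = 738

738


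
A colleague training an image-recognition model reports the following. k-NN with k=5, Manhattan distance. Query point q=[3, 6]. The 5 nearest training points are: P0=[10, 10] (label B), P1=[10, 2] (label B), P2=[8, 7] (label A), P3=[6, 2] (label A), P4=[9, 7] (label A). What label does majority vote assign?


d(q,P0) = 11  (label B)
d(q,P1) = 11  (label B)
d(q,P2) = 6  (label A)
d(q,P3) = 7  (label A)
d(q,P4) = 7  (label A)
Votes: A=3, B=2
Majority → A

A


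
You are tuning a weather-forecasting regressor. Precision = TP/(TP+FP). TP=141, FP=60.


Precision = TP/(TP+FP)
= 141/(141+60)
= 141/201 = 70.15%

70.15%


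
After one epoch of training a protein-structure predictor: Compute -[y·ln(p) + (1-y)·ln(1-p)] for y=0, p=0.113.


BCE = -[y·ln(p) + (1-y)·ln(1-p)]
= -0 - 1·ln(1-0.113)
= -ln(0.887) = 0.1199

0.1199


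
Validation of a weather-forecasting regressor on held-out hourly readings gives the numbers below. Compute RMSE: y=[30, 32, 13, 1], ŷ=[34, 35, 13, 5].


MSE = 41/4 = 10.25
RMSE = √(41/4) = 3.2016

3.2016


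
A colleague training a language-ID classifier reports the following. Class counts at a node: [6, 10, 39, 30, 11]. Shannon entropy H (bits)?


Probabilities: [6/96, 10/96, 39/96, 30/96, 11/96] ≈ [0.0625, 0.1042, 0.4062, 0.3125, 0.1146]
H = -((6/96)·log₂(6/96) + (10/96)·log₂(10/96) + (39/96)·log₂(39/96) + (30/96)·log₂(30/96) + (11/96)·log₂(11/96))
  = 2.0004 bits

2.0004 bits


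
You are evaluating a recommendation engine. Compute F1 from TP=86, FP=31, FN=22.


Precision = 86/117 = 0.735
Recall = 86/108 = 0.7963
F1 = 2·P·R/(P+R) = 2·TP/(2·TP+FP+FN) = 172/(172+31+22) = 172/225 = 0.7644

0.7644


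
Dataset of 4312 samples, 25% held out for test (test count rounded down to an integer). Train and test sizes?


Test = ⌊4312·25/100⌋ = 1078
Train = 4312 - 1078 = 3234

Train: 3234, Test: 1078


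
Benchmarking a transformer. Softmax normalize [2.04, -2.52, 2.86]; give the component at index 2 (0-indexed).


Exponentials: e^2.04=7.6906, e^-2.52=0.0805, e^2.86=17.4615
Sum = 25.2326
Softmax = [0.3048, 0.0032, 0.692]
p[2] = 17.4615/25.2326 = 0.692

0.692


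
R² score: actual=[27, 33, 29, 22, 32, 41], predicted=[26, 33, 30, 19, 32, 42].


ȳ = 30.6667
SS_res = Σ(y-ŷ)² = 12
SS_tot = Σ(y-ȳ)² = 205.33
R² = 1 - SS_res/SS_tot = 1 - 0.0584 = 0.9416

0.9416


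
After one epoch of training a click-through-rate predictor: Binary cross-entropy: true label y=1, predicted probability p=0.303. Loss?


BCE = -[y·ln(p) + (1-y)·ln(1-p)]
= -1·ln(0.303) - 0
= -ln(0.303) = 1.194

1.194


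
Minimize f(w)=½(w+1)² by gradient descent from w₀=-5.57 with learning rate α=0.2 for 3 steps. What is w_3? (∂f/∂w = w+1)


step 1: grad = -5.57+1 = -4.57; w = -5.57 - 0.2·(-4.57) = -4.656
step 2: grad = -4.656+1 = -3.656; w = -4.656 - 0.2·(-3.656) = -3.9248
step 3: grad = -3.9248+1 = -2.9248; w = -3.9248 - 0.2·(-2.9248) = -3.33984

-3.33984


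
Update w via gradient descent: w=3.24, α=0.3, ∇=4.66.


w_new = w - α·∇
= 3.24 - 0.3·4.66
= 3.24 - 1.398
= 1.842

1.842


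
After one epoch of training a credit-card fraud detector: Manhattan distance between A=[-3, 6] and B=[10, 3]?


d = |-3-10| + |6-3|
  = 13 + 3
  = 16

16


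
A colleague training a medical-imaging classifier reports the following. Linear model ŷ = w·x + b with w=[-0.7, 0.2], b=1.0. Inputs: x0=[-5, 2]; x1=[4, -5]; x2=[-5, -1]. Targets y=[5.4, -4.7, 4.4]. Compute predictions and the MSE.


ŷ0 = (-0.7)·(-5) + (0.2)·(2) + 1.0 = 4.9
ŷ1 = (-0.7)·(4) + (0.2)·(-5) + 1.0 = -2.8
ŷ2 = (-0.7)·(-5) + (0.2)·(-1) + 1.0 = 4.3
errors² = [0.25, 3.61, 0.01]
MSE = 3.8700/3 = 1.29

1.29


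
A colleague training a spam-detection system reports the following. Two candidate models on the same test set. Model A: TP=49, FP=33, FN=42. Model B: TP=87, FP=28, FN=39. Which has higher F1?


Model A: P=49/82=0.5976, R=49/91=0.5385, F1=2PR/(P+R)=2TP/(2TP+FP+FN)=98/173=0.5665
Model B: P=87/115=0.7565, R=87/126=0.6905, F1=2PR/(P+R)=2TP/(2TP+FP+FN)=174/241=0.722
0.5665 < 0.722 → Model B

Model B


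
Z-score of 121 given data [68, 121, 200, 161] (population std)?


μ = 137.5, σ = 48.8902
z = (121 - 137.5)/48.8902 = -0.3375

-0.3375


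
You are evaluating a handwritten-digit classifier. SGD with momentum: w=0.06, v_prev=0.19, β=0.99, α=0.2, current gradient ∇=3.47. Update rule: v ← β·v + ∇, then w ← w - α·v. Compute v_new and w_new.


v_new = 0.99·0.19 + 3.47 = 0.1881 + 3.47 = 3.6581
w_new = 0.06 - 0.2·3.6581 = 0.06 - 0.73162 = -0.67162

v_new=3.6581, w_new=-0.67162


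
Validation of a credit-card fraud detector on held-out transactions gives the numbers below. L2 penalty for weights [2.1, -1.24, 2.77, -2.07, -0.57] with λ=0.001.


‖w‖₂² = (2.1)² + (-1.24)² + (2.77)² + (-2.07)² + (-0.57)²
     = 4.41 + 1.5376 + 7.6729 + 4.2849 + 0.3249
     = 18.2303
λ·‖w‖₂² = 0.001·18.2303 = 0.01823

0.01823


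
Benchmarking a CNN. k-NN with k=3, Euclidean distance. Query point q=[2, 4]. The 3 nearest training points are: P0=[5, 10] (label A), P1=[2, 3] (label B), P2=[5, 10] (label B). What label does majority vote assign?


d(q,P0) = 6.7082  (label A)
d(q,P1) = 1.0  (label B)
d(q,P2) = 6.7082  (label B)
Votes: A=1, B=2
Majority → B

B


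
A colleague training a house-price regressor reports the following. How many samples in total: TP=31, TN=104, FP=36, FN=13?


Total = TP + TN + FP + FN
= 31 + 104 + 36 + 13
= 184
(Predicted positive: 67, predicted negative: 117)

184


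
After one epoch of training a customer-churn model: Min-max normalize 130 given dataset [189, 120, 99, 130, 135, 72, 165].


min=72, max=189
(130-72)/(189-72) = 58/117 = 0.4957

0.4957


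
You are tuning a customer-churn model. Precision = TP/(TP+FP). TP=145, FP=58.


Precision = TP/(TP+FP)
= 145/(145+58)
= 145/203 = 71.43%

71.43%


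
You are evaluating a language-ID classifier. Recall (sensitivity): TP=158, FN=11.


Recall = TP/(TP+FN)
= 158/(158+11)
= 158/169 = 93.49%

93.49%


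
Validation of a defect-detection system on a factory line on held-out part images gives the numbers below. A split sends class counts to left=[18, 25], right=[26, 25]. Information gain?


Parent = [44, 50], H_parent = 0.9971
H_left = 0.9808 (n=43), H_right = 0.9997 (n=51)
H_children = (43/94)·0.9808 + (51/94)·0.9997 = 0.9911
IG = 0.9971 - 0.9911 = 0.006

0.006


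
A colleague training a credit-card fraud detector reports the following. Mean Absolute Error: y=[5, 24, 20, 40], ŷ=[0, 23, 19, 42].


Absolute errors: |5-0|=5, |24-23|=1, |20-19|=1, |40-42|=2
Sum = 9
MAE = 9/4 = 9/4

9/4


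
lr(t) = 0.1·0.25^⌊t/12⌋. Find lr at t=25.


n_drops = ⌊25/12⌋ = 2
lr = 0.1·0.25^2 = 0.1·0.0625 = 0.00625

0.00625


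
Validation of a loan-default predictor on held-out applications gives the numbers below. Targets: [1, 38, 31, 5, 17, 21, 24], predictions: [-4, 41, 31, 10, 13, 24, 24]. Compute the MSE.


Squared errors: (1+ 4)²=25, (38-41)²=9, (31-31)²=0, (5-10)²=25, (17-13)²=16, (21-24)²=9, (24-24)²=0
Sum = 84
MSE = 84/7 = 12

12


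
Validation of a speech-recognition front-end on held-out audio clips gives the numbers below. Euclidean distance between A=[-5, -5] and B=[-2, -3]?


d = √((-5+ 2)² + (-5+ 3)²)
  = √(9 + 4)
  = √13 = 3.6056

3.6056


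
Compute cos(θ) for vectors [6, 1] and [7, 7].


A·B = 6·7 + 1·7 = 49
‖A‖ = √37 = 6.0828, ‖B‖ = √98 = 9.8995
cos = 49/(√37·√98) = 49/√3626 = 0.8137

0.8137


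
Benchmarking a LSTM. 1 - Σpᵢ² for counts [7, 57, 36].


Probabilities: [7/100, 57/100, 36/100] ≈ [0.07, 0.57, 0.36]
Σpᵢ² = (49 + 3249 + 1296)/100² = 4594/10000
Gini = 1 - Σpᵢ² = 1 - 4594/10000 = 0.5406

0.5406


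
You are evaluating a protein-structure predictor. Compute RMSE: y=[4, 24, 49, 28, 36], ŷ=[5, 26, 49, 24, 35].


MSE = 22/5 = 4.4
RMSE = √(22/5) = 2.0976

2.0976


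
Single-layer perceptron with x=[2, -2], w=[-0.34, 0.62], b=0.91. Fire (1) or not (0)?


z = (2)·(-0.34) + (-2)·(0.62) + 0.91
  = -1.01
step(z) = 0 (z<0)

0


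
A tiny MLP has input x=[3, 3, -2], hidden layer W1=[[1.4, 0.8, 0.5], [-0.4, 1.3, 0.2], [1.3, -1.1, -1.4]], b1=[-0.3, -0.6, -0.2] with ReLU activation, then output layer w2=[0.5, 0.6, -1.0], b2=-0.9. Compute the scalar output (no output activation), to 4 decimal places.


z1[0] = (1.4)·(3) + (0.8)·(3) + (0.5)·(-2) - 0.3 = 5.3
z1[1] = (-0.4)·(3) + (1.3)·(3) + (0.2)·(-2) - 0.6 = 1.7
z1[2] = (1.3)·(3) + (-1.1)·(3) + (-1.4)·(-2) - 0.2 = 3.2
h = ReLU(z1) = [5.3, 1.7, 3.2]
output = (0.5)·(5.3) + (0.6)·(1.7) + (-1.0)·(3.2) - 0.9 = -0.43

-0.43


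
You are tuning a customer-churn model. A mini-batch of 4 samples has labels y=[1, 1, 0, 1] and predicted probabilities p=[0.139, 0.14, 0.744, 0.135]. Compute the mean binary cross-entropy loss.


L[0] = -ln(0.139) = 1.9733
L[1] = -ln(0.14) = 1.9661
L[2] = -ln(1-0.744) = -ln(0.256) = 1.3626
L[3] = -ln(0.135) = 2.0025
mean = (1.9733 + 1.9661 + 1.3626 + 2.0025)/4 = 1.8261

1.8261


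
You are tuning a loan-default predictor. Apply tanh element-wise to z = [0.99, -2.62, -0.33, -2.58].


tanh(0.99) = 0.7574
tanh(-2.62) = -0.9895
tanh(-0.33) = -0.3185
tanh(-2.58) = -0.9886
result = [0.7574, -0.9895, -0.3185, -0.9886]

[0.7574, -0.9895, -0.3185, -0.9886]


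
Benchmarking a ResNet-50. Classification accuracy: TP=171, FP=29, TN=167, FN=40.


Accuracy = (TP+TN)/(TP+TN+FP+FN)
= (171+167)/(407)
= 338/407 = 83.05%

83.05%


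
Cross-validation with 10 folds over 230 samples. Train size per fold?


Fold size = 230/10 = 23
Training per fold = 230 - 23 = 207

207


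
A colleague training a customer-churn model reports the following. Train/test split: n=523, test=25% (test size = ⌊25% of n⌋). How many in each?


Test = ⌊523·25/100⌋ = 130
Train = 523 - 130 = 393

Train: 393, Test: 130


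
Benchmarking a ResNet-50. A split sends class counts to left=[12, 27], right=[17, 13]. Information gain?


Parent = [29, 40], H_parent = 0.9816
H_left = 0.8905 (n=39), H_right = 0.9871 (n=30)
H_children = (39/69)·0.8905 + (30/69)·0.9871 = 0.9325
IG = 0.9816 - 0.9325 = 0.0491

0.0491


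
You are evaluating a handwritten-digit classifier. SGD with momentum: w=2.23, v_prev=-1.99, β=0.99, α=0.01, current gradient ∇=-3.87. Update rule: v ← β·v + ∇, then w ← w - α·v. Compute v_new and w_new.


v_new = 0.99·-1.99 - 3.87 = -1.9701 - 3.87 = -5.8401
w_new = 2.23 - 0.01·-5.8401 = 2.23 + 0.058401 = 2.288401

v_new=-5.8401, w_new=2.288401


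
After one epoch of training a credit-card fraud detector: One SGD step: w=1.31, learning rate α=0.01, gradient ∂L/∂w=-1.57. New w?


w_new = w - α·∇
= 1.31 - 0.01·-1.57
= 1.31 + 0.0157
= 1.3257

1.3257


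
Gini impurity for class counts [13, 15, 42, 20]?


Probabilities: [13/90, 15/90, 42/90, 20/90] ≈ [0.1444, 0.1667, 0.4667, 0.2222]
Σpᵢ² = (169 + 225 + 1764 + 400)/90² = 2558/8100
Gini = 1 - Σpᵢ² = 1 - 2558/8100 = 0.6842

0.6842


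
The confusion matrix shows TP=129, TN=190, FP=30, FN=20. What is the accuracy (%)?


Accuracy = (TP+TN)/(TP+TN+FP+FN)
= (129+190)/(369)
= 319/369 = 86.45%

86.45%


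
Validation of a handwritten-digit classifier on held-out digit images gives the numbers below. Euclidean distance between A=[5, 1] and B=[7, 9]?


d = √((5-7)² + (1-9)²)
  = √(4 + 64)
  = √68 = 8.2462

8.2462


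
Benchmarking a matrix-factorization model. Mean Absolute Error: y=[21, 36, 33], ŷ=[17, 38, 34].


Absolute errors: |21-17|=4, |36-38|=2, |33-34|=1
Sum = 7
MAE = 7/3 = 7/3

7/3


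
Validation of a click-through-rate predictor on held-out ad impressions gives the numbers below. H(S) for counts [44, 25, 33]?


Probabilities: [44/102, 25/102, 33/102] ≈ [0.4314, 0.2451, 0.3235]
H = -((44/102)·log₂(44/102) + (25/102)·log₂(25/102) + (33/102)·log₂(33/102))
  = 1.5472 bits

1.5472 bits


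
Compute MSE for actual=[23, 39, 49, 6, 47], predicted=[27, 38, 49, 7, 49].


Squared errors: (23-27)²=16, (39-38)²=1, (49-49)²=0, (6-7)²=1, (47-49)²=4
Sum = 22
MSE = 22/5 = 22/5

22/5


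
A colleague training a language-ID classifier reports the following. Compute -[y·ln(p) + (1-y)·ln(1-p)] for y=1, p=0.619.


BCE = -[y·ln(p) + (1-y)·ln(1-p)]
= -1·ln(0.619) - 0
= -ln(0.619) = 0.4797

0.4797


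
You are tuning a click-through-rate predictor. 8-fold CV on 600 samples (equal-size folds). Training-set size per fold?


Fold size = 600/8 = 75
Training per fold = 600 - 75 = 525

525


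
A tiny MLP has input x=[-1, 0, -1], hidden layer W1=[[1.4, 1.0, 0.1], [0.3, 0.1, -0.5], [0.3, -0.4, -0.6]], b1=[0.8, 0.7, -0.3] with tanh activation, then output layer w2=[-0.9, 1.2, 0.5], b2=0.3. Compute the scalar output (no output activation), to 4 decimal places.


z1[0] = (1.4)·(-1) + (1.0)·(0) + (0.1)·(-1) + 0.8 = -0.7
z1[1] = (0.3)·(-1) + (0.1)·(0) + (-0.5)·(-1) + 0.7 = 0.9
z1[2] = (0.3)·(-1) + (-0.4)·(0) + (-0.6)·(-1) - 0.3 = 0.0
h = tanh(z1) = [-0.6044, 0.7163, 0.0]
output = (-0.9)·(-0.6044) + (1.2)·(0.7163) + (0.5)·(0.0) + 0.3 = 1.7035

1.7035


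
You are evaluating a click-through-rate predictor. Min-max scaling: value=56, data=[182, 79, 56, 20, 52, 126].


min=20, max=182
(56-20)/(182-20) = 36/162 = 0.2222

0.2222


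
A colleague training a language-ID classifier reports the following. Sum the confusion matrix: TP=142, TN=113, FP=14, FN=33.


Total = TP + TN + FP + FN
= 142 + 113 + 14 + 33
= 302
(Predicted positive: 156, predicted negative: 146)

302


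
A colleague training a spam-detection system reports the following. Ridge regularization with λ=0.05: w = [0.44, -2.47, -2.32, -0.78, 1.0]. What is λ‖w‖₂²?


‖w‖₂² = (0.44)² + (-2.47)² + (-2.32)² + (-0.78)² + (1.0)²
     = 0.1936 + 6.1009 + 5.3824 + 0.6084 + 1
     = 13.2853
λ·‖w‖₂² = 0.05·13.2853 = 0.664265

0.664265


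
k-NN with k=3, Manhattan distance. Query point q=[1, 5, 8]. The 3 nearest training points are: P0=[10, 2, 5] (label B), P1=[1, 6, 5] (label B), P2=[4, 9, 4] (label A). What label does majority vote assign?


d(q,P0) = 15  (label B)
d(q,P1) = 4  (label B)
d(q,P2) = 11  (label A)
Votes: A=1, B=2
Majority → B

B


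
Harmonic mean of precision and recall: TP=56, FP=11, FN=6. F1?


Precision = 56/67 = 0.8358
Recall = 56/62 = 0.9032
F1 = 2·P·R/(P+R) = 2·TP/(2·TP+FP+FN) = 112/(112+11+6) = 112/129 = 0.8682

0.8682


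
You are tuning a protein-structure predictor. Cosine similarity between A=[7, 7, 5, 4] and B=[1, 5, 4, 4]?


A·B = 7·1 + 7·5 + 5·4 + 4·4 = 78
‖A‖ = √139 = 11.7898, ‖B‖ = √58 = 7.6158
cos = 78/(√139·√58) = 78/√8062 = 0.8687

0.8687


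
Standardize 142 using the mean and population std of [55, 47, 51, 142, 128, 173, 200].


μ = 113.7143, σ = 58.3039
z = (142 - 113.7143)/58.3039 = 0.4851

0.4851


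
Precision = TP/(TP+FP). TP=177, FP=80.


Precision = TP/(TP+FP)
= 177/(177+80)
= 177/257 = 68.87%

68.87%


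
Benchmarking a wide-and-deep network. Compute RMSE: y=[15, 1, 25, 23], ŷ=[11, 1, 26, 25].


MSE = 21/4 = 5.25
RMSE = √(21/4) = 2.2913

2.2913


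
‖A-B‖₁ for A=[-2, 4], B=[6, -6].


d = |-2-6| + |4+ 6|
  = 8 + 10
  = 18

18


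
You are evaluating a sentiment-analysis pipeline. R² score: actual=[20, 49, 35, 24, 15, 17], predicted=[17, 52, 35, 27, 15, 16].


ȳ = 26.6667
SS_res = Σ(y-ŷ)² = 28
SS_tot = Σ(y-ȳ)² = 849.33
R² = 1 - SS_res/SS_tot = 1 - 0.033 = 0.967

0.967


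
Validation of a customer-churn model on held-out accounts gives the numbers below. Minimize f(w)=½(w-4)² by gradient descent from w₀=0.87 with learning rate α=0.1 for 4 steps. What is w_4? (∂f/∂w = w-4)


step 1: grad = 0.87-4 = -3.13; w = 0.87 - 0.1·(-3.13) = 1.183
step 2: grad = 1.183-4 = -2.817; w = 1.183 - 0.1·(-2.817) = 1.4647
step 3: grad = 1.4647-4 = -2.5353; w = 1.4647 - 0.1·(-2.5353) = 1.71823
step 4: grad = 1.71823-4 = -2.28177; w = 1.71823 - 0.1·(-2.28177) = 1.946407

1.946407


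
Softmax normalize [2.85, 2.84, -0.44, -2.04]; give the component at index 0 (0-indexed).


Exponentials: e^2.85=17.2878, e^2.84=17.1158, e^-0.44=0.644, e^-2.04=0.13
Sum = 35.1776
Softmax = [0.4914, 0.4866, 0.0183, 0.0037]
p[0] = 17.2878/35.1776 = 0.4914

0.4914


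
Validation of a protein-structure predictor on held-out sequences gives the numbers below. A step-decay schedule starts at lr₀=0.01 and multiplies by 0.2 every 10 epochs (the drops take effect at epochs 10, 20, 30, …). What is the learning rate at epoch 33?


n_drops = ⌊33/10⌋ = 3
lr = 0.01·0.2^3 = 0.01·0.008 = 0.00008

0.00008


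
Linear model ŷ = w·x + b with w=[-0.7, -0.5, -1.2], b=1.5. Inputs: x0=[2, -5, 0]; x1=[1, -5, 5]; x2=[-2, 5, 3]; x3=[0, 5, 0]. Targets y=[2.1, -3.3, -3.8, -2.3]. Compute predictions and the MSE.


ŷ0 = (-0.7)·(2) + (-0.5)·(-5) + (-1.2)·(0) + 1.5 = 2.6
ŷ1 = (-0.7)·(1) + (-0.5)·(-5) + (-1.2)·(5) + 1.5 = -2.7
ŷ2 = (-0.7)·(-2) + (-0.5)·(5) + (-1.2)·(3) + 1.5 = -3.2
ŷ3 = (-0.7)·(0) + (-0.5)·(5) + (-1.2)·(0) + 1.5 = -1.0
errors² = [0.25, 0.36, 0.36, 1.69]
MSE = 2.6600/4 = 0.665

0.665


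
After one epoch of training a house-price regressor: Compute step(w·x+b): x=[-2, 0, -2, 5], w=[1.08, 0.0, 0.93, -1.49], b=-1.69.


z = (-2)·(1.08) + (0)·(0.0) + (-2)·(0.93) + (5)·(-1.49) - 1.69
  = -13.16
step(z) = 0 (z<0)

0


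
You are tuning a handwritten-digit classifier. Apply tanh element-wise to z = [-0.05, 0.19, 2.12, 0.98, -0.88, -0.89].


tanh(-0.05) = -0.05
tanh(0.19) = 0.1877
tanh(2.12) = 0.9716
tanh(0.98) = 0.7531
tanh(-0.88) = -0.7064
tanh(-0.89) = -0.7114
result = [-0.05, 0.1877, 0.9716, 0.7531, -0.7064, -0.7114]

[-0.05, 0.1877, 0.9716, 0.7531, -0.7064, -0.7114]


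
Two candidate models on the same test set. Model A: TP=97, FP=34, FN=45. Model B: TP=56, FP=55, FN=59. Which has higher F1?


Model A: P=97/131=0.7405, R=97/142=0.6831, F1=2PR/(P+R)=2TP/(2TP+FP+FN)=194/273=0.7106
Model B: P=56/111=0.5045, R=56/115=0.487, F1=2PR/(P+R)=2TP/(2TP+FP+FN)=112/226=0.4956
0.7106 > 0.4956 → Model A

Model A


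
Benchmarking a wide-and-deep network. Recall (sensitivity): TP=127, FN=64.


Recall = TP/(TP+FN)
= 127/(127+64)
= 127/191 = 66.49%

66.49%


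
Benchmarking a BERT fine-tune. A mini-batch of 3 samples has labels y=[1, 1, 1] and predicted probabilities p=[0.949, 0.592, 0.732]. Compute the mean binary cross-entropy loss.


L[0] = -ln(0.949) = 0.0523
L[1] = -ln(0.592) = 0.5242
L[2] = -ln(0.732) = 0.312
mean = (0.0523 + 0.5242 + 0.312)/3 = 0.2962

0.2962


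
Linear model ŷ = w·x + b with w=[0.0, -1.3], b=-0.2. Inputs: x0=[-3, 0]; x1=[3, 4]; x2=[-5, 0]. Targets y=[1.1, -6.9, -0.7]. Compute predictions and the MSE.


ŷ0 = (0.0)·(-3) + (-1.3)·(0) - 0.2 = -0.2
ŷ1 = (0.0)·(3) + (-1.3)·(4) - 0.2 = -5.4
ŷ2 = (0.0)·(-5) + (-1.3)·(0) - 0.2 = -0.2
errors² = [1.69, 2.25, 0.25]
MSE = 4.1900/3 = 1.3967

1.3967


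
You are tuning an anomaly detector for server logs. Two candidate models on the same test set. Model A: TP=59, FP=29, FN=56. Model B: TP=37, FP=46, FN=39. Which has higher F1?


Model A: P=59/88=0.6705, R=59/115=0.513, F1=2PR/(P+R)=2TP/(2TP+FP+FN)=118/203=0.5813
Model B: P=37/83=0.4458, R=37/76=0.4868, F1=2PR/(P+R)=2TP/(2TP+FP+FN)=74/159=0.4654
0.5813 > 0.4654 → Model A

Model A


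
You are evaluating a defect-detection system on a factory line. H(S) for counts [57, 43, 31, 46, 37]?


Probabilities: [57/214, 43/214, 31/214, 46/214, 37/214] ≈ [0.2664, 0.2009, 0.1449, 0.215, 0.1729]
H = -((57/214)·log₂(57/214) + (43/214)·log₂(43/214) + (31/214)·log₂(31/214) + (46/214)·log₂(46/214) + (37/214)·log₂(37/214))
  = 2.2919 bits

2.2919 bits


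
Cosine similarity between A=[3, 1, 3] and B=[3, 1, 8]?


A·B = 3·3 + 1·1 + 3·8 = 34
‖A‖ = √19 = 4.3589, ‖B‖ = √74 = 8.6023
cos = 34/(√19·√74) = 34/√1406 = 0.9067

0.9067


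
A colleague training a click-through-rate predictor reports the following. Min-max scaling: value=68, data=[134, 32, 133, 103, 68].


min=32, max=134
(68-32)/(134-32) = 36/102 = 0.3529

0.3529


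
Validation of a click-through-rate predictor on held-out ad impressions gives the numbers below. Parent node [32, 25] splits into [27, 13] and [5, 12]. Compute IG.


Parent = [32, 25], H_parent = 0.9891
H_left = 0.9097 (n=40), H_right = 0.874 (n=17)
H_children = (40/57)·0.9097 + (17/57)·0.874 = 0.8991
IG = 0.9891 - 0.8991 = 0.09

0.09


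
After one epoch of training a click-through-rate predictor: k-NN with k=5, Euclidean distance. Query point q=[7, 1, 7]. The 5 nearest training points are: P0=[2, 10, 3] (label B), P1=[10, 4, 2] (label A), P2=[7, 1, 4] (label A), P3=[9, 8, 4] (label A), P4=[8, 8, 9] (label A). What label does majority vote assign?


d(q,P0) = 11.0454  (label B)
d(q,P1) = 6.5574  (label A)
d(q,P2) = 3.0  (label A)
d(q,P3) = 7.874  (label A)
d(q,P4) = 7.3485  (label A)
Votes: A=4, B=1
Majority → A

A


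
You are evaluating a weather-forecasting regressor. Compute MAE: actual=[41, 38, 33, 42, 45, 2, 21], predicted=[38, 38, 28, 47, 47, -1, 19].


Absolute errors: |41-38|=3, |38-38|=0, |33-28|=5, |42-47|=5, |45-47|=2, |2+ 1|=3, |21-19|=2
Sum = 20
MAE = 20/7 = 20/7

20/7


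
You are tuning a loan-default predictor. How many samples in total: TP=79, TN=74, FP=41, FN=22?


Total = TP + TN + FP + FN
= 79 + 74 + 41 + 22
= 216
(Predicted positive: 120, predicted negative: 96)

216


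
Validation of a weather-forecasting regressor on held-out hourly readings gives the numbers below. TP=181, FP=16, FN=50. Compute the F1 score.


Precision = 181/197 = 0.9188
Recall = 181/231 = 0.7835
F1 = 2·P·R/(P+R) = 2·TP/(2·TP+FP+FN) = 362/(362+16+50) = 362/428 = 0.8458

0.8458


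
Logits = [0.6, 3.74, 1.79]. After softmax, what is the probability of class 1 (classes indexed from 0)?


Exponentials: e^0.6=1.8221, e^3.74=42.098, e^1.79=5.9895
Sum = 49.9096
Softmax = [0.0365, 0.8435, 0.12]
p[1] = 42.098/49.9096 = 0.8435

0.8435


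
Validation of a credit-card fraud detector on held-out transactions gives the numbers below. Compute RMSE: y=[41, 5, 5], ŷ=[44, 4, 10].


MSE = 35/3 = 11.6667
RMSE = √(35/3) = 3.4157

3.4157


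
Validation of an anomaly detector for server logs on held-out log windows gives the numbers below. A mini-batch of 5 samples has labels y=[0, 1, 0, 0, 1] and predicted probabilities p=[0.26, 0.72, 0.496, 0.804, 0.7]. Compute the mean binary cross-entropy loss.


L[0] = -ln(1-0.26) = -ln(0.74) = 0.3011
L[1] = -ln(0.72) = 0.3285
L[2] = -ln(1-0.496) = -ln(0.504) = 0.6852
L[3] = -ln(1-0.804) = -ln(0.196) = 1.6296
L[4] = -ln(0.7) = 0.3567
mean = (0.3011 + 0.3285 + 0.6852 + 1.6296 + 0.3567)/5 = 0.6602

0.6602


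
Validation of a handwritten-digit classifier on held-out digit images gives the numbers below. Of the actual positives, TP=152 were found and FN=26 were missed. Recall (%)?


Recall = TP/(TP+FN)
= 152/(152+26)
= 152/178 = 85.39%

85.39%


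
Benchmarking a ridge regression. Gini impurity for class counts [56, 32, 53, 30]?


Probabilities: [56/171, 32/171, 53/171, 30/171] ≈ [0.3275, 0.1871, 0.3099, 0.1754]
Σpᵢ² = (3136 + 1024 + 2809 + 900)/171² = 7869/29241
Gini = 1 - Σpᵢ² = 1 - 7869/29241 = 0.7309

0.7309


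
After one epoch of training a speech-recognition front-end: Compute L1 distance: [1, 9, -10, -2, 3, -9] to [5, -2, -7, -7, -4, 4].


d = |1-5| + |9+ 2| + |-10+ 7| + |-2+ 7| + |3+ 4| + |-9-4|
  = 4 + 11 + 3 + 5 + 7 + 13
  = 43

43


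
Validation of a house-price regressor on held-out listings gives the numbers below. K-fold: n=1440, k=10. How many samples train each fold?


Fold size = 1440/10 = 144
Training per fold = 1440 - 144 = 1296

1296


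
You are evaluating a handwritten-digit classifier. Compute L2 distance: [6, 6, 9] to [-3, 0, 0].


d = √((6+ 3)² + (6-0)² + (9-0)²)
  = √(81 + 36 + 81)
  = √198 = 14.0712

14.0712


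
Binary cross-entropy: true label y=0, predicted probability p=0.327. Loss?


BCE = -[y·ln(p) + (1-y)·ln(1-p)]
= -0 - 1·ln(1-0.327)
= -ln(0.673) = 0.396

0.396


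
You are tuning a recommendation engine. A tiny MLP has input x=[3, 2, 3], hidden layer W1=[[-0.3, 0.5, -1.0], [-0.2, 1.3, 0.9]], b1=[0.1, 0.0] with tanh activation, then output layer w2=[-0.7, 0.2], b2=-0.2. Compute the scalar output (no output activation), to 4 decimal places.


z1[0] = (-0.3)·(3) + (0.5)·(2) + (-1.0)·(3) + 0.1 = -2.8
z1[1] = (-0.2)·(3) + (1.3)·(2) + (0.9)·(3) + 0.0 = 4.7
h = tanh(z1) = [-0.9926, 0.9998]
output = (-0.7)·(-0.9926) + (0.2)·(0.9998) - 0.2 = 0.6948

0.6948


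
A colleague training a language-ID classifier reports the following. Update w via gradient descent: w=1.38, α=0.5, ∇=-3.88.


w_new = w - α·∇
= 1.38 - 0.5·-3.88
= 1.38 + 1.94
= 3.32

3.32


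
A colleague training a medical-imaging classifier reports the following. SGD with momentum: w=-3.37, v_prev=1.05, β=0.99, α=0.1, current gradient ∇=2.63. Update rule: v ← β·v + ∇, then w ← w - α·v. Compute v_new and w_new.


v_new = 0.99·1.05 + 2.63 = 1.0395 + 2.63 = 3.6695
w_new = -3.37 - 0.1·3.6695 = -3.37 - 0.36695 = -3.73695

v_new=3.6695, w_new=-3.73695


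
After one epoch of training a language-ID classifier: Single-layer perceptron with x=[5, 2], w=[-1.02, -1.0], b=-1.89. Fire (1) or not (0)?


z = (5)·(-1.02) + (2)·(-1.0) - 1.89
  = -8.99
step(z) = 0 (z<0)

0


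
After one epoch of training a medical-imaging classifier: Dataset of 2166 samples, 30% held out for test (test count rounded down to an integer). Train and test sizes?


Test = ⌊2166·30/100⌋ = 649
Train = 2166 - 649 = 1517

Train: 1517, Test: 649


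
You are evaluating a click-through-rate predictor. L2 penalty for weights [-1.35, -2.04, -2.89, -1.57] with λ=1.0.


‖w‖₂² = (-1.35)² + (-2.04)² + (-2.89)² + (-1.57)²
     = 1.8225 + 4.1616 + 8.3521 + 2.4649
     = 16.8011
λ·‖w‖₂² = 1.0·16.8011 = 16.8011

16.8011


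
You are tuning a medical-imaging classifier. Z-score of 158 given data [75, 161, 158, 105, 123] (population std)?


μ = 124.4, σ = 32.5183
z = (158 - 124.4)/32.5183 = 1.0333

1.0333


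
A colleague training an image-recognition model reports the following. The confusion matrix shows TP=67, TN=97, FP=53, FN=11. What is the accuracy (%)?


Accuracy = (TP+TN)/(TP+TN+FP+FN)
= (67+97)/(228)
= 164/228 = 71.93%

71.93%


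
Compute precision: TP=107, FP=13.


Precision = TP/(TP+FP)
= 107/(107+13)
= 107/120 = 89.17%

89.17%


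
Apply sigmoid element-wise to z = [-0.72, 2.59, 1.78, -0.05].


σ(-0.72) = 1/(1+e^0.72) = 0.3274
σ(2.59) = 1/(1+e^-2.59) = 0.9302
σ(1.78) = 1/(1+e^-1.78) = 0.8557
σ(-0.05) = 1/(1+e^0.05) = 0.4875
result = [0.3274, 0.9302, 0.8557, 0.4875]

[0.3274, 0.9302, 0.8557, 0.4875]


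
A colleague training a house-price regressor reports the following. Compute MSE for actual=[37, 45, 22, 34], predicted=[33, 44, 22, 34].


Squared errors: (37-33)²=16, (45-44)²=1, (22-22)²=0, (34-34)²=0
Sum = 17
MSE = 17/4 = 17/4

17/4


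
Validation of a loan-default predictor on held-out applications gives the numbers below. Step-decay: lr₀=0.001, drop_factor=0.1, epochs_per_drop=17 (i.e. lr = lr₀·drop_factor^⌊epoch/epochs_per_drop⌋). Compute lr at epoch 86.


n_drops = ⌊86/17⌋ = 5
lr = 0.001·0.1^5 = 0.001·0.00001 = 0.00000001

0.00000001


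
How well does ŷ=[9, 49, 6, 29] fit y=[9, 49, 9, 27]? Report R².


ȳ = 23.5
SS_res = Σ(y-ŷ)² = 13
SS_tot = Σ(y-ȳ)² = 1083
R² = 1 - SS_res/SS_tot = 1 - 0.012 = 0.988

0.988


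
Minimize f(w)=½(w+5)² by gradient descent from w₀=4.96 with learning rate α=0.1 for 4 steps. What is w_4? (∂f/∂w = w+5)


step 1: grad = 4.96+5 = 9.96; w = 4.96 - 0.1·(9.96) = 3.964
step 2: grad = 3.964+5 = 8.964; w = 3.964 - 0.1·(8.964) = 3.0676
step 3: grad = 3.0676+5 = 8.0676; w = 3.0676 - 0.1·(8.0676) = 2.26084
step 4: grad = 2.26084+5 = 7.26084; w = 2.26084 - 0.1·(7.26084) = 1.534756

1.534756


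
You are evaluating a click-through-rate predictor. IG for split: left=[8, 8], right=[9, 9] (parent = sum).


Parent = [17, 17], H_parent = 1
H_left = 1 (n=16), H_right = 1 (n=18)
H_children = (16/34)·1 + (18/34)·1 = 1
IG = 1 - 1 = 0.0

0.0


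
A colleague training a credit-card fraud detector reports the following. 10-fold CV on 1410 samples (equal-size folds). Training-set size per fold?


Fold size = 1410/10 = 141
Training per fold = 1410 - 141 = 1269

1269


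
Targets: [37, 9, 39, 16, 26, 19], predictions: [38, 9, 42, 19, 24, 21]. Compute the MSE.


Squared errors: (37-38)²=1, (9-9)²=0, (39-42)²=9, (16-19)²=9, (26-24)²=4, (19-21)²=4
Sum = 27
MSE = 27/6 = 9/2

9/2


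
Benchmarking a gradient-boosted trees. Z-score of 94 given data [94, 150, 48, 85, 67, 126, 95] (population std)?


μ = 95, σ = 31.803
z = (94 - 95)/31.803 = -0.0314

-0.0314


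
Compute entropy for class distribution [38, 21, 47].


Probabilities: [38/106, 21/106, 47/106] ≈ [0.3585, 0.1981, 0.4434]
H = -((38/106)·log₂(38/106) + (21/106)·log₂(21/106) + (47/106)·log₂(47/106))
  = 1.5135 bits

1.5135 bits


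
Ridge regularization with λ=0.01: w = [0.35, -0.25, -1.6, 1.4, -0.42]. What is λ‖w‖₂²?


‖w‖₂² = (0.35)² + (-0.25)² + (-1.6)² + (1.4)² + (-0.42)²
     = 0.1225 + 0.0625 + 2.56 + 1.96 + 0.1764
     = 4.8814
λ·‖w‖₂² = 0.01·4.8814 = 0.048814

0.048814


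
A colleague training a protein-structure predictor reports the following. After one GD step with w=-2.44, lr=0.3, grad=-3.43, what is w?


w_new = w - α·∇
= -2.44 - 0.3·-3.43
= -2.44 + 1.029
= -1.411

-1.411


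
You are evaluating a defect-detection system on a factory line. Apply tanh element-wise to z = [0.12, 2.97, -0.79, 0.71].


tanh(0.12) = 0.1194
tanh(2.97) = 0.9947
tanh(-0.79) = -0.6584
tanh(0.71) = 0.6107
result = [0.1194, 0.9947, -0.6584, 0.6107]

[0.1194, 0.9947, -0.6584, 0.6107]


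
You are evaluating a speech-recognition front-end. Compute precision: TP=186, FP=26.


Precision = TP/(TP+FP)
= 186/(186+26)
= 186/212 = 87.74%

87.74%


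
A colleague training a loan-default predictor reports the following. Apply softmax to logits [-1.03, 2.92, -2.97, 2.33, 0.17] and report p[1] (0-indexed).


Exponentials: e^-1.03=0.357, e^2.92=18.5413, e^-2.97=0.0513, e^2.33=10.2779, e^0.17=1.1853
Sum = 30.4128
Softmax = [0.0117, 0.6097, 0.0017, 0.3379, 0.039]
p[1] = 18.5413/30.4128 = 0.6097

0.6097


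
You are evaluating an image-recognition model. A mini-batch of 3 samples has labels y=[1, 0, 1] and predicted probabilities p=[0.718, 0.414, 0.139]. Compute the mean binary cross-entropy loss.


L[0] = -ln(0.718) = 0.3313
L[1] = -ln(1-0.414) = -ln(0.586) = 0.5344
L[2] = -ln(0.139) = 1.9733
mean = (0.3313 + 0.5344 + 1.9733)/3 = 0.9463

0.9463


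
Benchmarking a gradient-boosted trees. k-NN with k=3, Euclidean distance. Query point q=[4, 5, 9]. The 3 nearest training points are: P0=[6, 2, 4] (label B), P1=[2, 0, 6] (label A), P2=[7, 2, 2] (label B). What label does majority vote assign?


d(q,P0) = 6.1644  (label B)
d(q,P1) = 6.1644  (label A)
d(q,P2) = 8.1854  (label B)
Votes: A=1, B=2
Majority → B

B


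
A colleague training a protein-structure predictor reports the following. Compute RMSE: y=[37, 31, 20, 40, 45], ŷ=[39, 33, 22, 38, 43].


MSE = 20/5 = 4
RMSE = √(20/5) = 2.0

2.0


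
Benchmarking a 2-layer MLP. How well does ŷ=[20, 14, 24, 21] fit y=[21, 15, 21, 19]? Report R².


ȳ = 19
SS_res = Σ(y-ŷ)² = 15
SS_tot = Σ(y-ȳ)² = 24
R² = 1 - SS_res/SS_tot = 1 - 0.625 = 0.375

0.375


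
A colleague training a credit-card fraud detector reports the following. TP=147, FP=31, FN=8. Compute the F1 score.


Precision = 147/178 = 0.8258
Recall = 147/155 = 0.9484
F1 = 2·P·R/(P+R) = 2·TP/(2·TP+FP+FN) = 294/(294+31+8) = 294/333 = 0.8829

0.8829


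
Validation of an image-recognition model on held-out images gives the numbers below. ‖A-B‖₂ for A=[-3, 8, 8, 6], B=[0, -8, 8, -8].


d = √((-3-0)² + (8+ 8)² + (8-8)² + (6+ 8)²)
  = √(9 + 256 + 0 + 196)
  = √461 = 21.4709

21.4709


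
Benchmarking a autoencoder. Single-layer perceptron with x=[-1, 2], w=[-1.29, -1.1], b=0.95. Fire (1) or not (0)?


z = (-1)·(-1.29) + (2)·(-1.1) + 0.95
  = 0.04
step(z) = 1 (z≥0)

1


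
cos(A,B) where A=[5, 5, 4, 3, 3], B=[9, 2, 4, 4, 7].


A·B = 5·9 + 5·2 + 4·4 + 3·4 + 3·7 = 104
‖A‖ = √84 = 9.1652, ‖B‖ = √166 = 12.8841
cos = 104/(√84·√166) = 104/√13944 = 0.8807

0.8807


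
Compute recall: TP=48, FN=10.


Recall = TP/(TP+FN)
= 48/(48+10)
= 48/58 = 82.76%

82.76%


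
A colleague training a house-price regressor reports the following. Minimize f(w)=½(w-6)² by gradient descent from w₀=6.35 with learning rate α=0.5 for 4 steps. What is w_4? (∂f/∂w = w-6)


step 1: grad = 6.35-6 = 0.35; w = 6.35 - 0.5·(0.35) = 6.175
step 2: grad = 6.175-6 = 0.175; w = 6.175 - 0.5·(0.175) = 6.0875
step 3: grad = 6.0875-6 = 0.0875; w = 6.0875 - 0.5·(0.0875) = 6.04375
step 4: grad = 6.04375-6 = 0.04375; w = 6.04375 - 0.5·(0.04375) = 6.021875

6.021875


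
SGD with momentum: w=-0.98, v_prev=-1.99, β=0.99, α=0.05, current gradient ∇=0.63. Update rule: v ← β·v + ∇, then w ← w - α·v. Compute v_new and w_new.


v_new = 0.99·-1.99 + 0.63 = -1.9701 + 0.63 = -1.3401
w_new = -0.98 - 0.05·-1.3401 = -0.98 + 0.067005 = -0.912995

v_new=-1.3401, w_new=-0.912995


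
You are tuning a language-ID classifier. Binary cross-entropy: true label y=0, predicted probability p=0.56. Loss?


BCE = -[y·ln(p) + (1-y)·ln(1-p)]
= -0 - 1·ln(1-0.56)
= -ln(0.44) = 0.821

0.821


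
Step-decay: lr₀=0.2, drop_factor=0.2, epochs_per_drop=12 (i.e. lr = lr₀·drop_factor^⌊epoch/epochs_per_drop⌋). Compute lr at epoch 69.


n_drops = ⌊69/12⌋ = 5
lr = 0.2·0.2^5 = 0.2·0.00032 = 0.000064

0.000064


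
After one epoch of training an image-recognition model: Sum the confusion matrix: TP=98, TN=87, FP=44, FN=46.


Total = TP + TN + FP + FN
= 98 + 87 + 44 + 46
= 275
(Predicted positive: 142, predicted negative: 133)

275


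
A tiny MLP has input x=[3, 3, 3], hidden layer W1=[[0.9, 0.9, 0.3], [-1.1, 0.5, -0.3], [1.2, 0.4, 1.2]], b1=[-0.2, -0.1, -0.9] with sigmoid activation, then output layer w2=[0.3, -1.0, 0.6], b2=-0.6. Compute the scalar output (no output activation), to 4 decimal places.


z1[0] = (0.9)·(3) + (0.9)·(3) + (0.3)·(3) - 0.2 = 6.1
z1[1] = (-1.1)·(3) + (0.5)·(3) + (-0.3)·(3) - 0.1 = -2.8
z1[2] = (1.2)·(3) + (0.4)·(3) + (1.2)·(3) - 0.9 = 7.5
h = sigmoid(z1) = [0.9978, 0.0573, 0.9994]
output = (0.3)·(0.9978) + (-1.0)·(0.0573) + (0.6)·(0.9994) - 0.6 = 0.2417

0.2417


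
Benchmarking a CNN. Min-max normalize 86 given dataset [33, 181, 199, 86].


min=33, max=199
(86-33)/(199-33) = 53/166 = 0.3193

0.3193


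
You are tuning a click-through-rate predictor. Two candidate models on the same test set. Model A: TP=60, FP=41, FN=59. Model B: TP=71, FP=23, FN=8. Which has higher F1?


Model A: P=60/101=0.5941, R=60/119=0.5042, F1=2PR/(P+R)=2TP/(2TP+FP+FN)=120/220=0.5455
Model B: P=71/94=0.7553, R=71/79=0.8987, F1=2PR/(P+R)=2TP/(2TP+FP+FN)=142/173=0.8208
0.5455 < 0.8208 → Model B

Model B


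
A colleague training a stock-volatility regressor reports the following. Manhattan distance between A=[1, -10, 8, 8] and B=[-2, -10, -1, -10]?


d = |1+ 2| + |-10+ 10| + |8+ 1| + |8+ 10|
  = 3 + 0 + 9 + 18
  = 30

30


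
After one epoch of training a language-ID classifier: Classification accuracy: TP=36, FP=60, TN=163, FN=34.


Accuracy = (TP+TN)/(TP+TN+FP+FN)
= (36+163)/(293)
= 199/293 = 67.92%

67.92%
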